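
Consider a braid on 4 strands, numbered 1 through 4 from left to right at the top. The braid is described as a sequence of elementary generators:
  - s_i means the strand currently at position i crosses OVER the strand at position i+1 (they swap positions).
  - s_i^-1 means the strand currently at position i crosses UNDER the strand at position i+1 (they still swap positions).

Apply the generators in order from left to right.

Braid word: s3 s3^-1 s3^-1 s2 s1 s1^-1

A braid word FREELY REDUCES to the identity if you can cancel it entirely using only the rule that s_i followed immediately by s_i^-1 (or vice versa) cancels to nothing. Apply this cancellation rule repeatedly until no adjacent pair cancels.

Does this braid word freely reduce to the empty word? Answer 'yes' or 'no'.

Answer: no

Derivation:
Gen 1 (s3): push. Stack: [s3]
Gen 2 (s3^-1): cancels prior s3. Stack: []
Gen 3 (s3^-1): push. Stack: [s3^-1]
Gen 4 (s2): push. Stack: [s3^-1 s2]
Gen 5 (s1): push. Stack: [s3^-1 s2 s1]
Gen 6 (s1^-1): cancels prior s1. Stack: [s3^-1 s2]
Reduced word: s3^-1 s2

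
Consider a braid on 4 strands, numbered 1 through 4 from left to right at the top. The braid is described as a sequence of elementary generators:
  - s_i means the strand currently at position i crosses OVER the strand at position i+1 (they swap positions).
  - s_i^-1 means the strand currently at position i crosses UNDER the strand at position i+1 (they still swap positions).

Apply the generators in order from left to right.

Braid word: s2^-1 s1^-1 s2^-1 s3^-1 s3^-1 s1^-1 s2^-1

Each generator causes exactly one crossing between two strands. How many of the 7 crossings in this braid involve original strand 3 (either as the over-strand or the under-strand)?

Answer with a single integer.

Answer: 4

Derivation:
Gen 1: crossing 2x3. Involves strand 3? yes. Count so far: 1
Gen 2: crossing 1x3. Involves strand 3? yes. Count so far: 2
Gen 3: crossing 1x2. Involves strand 3? no. Count so far: 2
Gen 4: crossing 1x4. Involves strand 3? no. Count so far: 2
Gen 5: crossing 4x1. Involves strand 3? no. Count so far: 2
Gen 6: crossing 3x2. Involves strand 3? yes. Count so far: 3
Gen 7: crossing 3x1. Involves strand 3? yes. Count so far: 4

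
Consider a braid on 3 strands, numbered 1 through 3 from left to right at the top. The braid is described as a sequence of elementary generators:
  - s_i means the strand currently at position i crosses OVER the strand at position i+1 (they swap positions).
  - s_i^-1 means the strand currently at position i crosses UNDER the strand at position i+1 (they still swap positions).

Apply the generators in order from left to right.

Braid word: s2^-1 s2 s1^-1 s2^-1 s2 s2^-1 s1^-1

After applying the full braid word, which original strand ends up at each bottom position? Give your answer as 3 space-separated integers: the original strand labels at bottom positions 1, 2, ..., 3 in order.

Gen 1 (s2^-1): strand 2 crosses under strand 3. Perm now: [1 3 2]
Gen 2 (s2): strand 3 crosses over strand 2. Perm now: [1 2 3]
Gen 3 (s1^-1): strand 1 crosses under strand 2. Perm now: [2 1 3]
Gen 4 (s2^-1): strand 1 crosses under strand 3. Perm now: [2 3 1]
Gen 5 (s2): strand 3 crosses over strand 1. Perm now: [2 1 3]
Gen 6 (s2^-1): strand 1 crosses under strand 3. Perm now: [2 3 1]
Gen 7 (s1^-1): strand 2 crosses under strand 3. Perm now: [3 2 1]

Answer: 3 2 1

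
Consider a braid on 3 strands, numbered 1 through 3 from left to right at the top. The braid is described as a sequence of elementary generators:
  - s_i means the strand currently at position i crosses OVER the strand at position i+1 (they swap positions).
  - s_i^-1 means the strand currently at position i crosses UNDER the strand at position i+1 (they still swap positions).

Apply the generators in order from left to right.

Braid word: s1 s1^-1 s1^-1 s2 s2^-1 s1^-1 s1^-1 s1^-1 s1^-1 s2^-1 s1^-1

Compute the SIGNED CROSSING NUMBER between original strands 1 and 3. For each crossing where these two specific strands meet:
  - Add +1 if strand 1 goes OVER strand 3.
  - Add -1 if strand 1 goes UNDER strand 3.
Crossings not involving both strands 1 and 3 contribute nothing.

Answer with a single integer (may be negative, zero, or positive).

Answer: 1

Derivation:
Gen 1: crossing 1x2. Both 1&3? no. Sum: 0
Gen 2: crossing 2x1. Both 1&3? no. Sum: 0
Gen 3: crossing 1x2. Both 1&3? no. Sum: 0
Gen 4: 1 over 3. Both 1&3? yes. Contrib: +1. Sum: 1
Gen 5: 3 under 1. Both 1&3? yes. Contrib: +1. Sum: 2
Gen 6: crossing 2x1. Both 1&3? no. Sum: 2
Gen 7: crossing 1x2. Both 1&3? no. Sum: 2
Gen 8: crossing 2x1. Both 1&3? no. Sum: 2
Gen 9: crossing 1x2. Both 1&3? no. Sum: 2
Gen 10: 1 under 3. Both 1&3? yes. Contrib: -1. Sum: 1
Gen 11: crossing 2x3. Both 1&3? no. Sum: 1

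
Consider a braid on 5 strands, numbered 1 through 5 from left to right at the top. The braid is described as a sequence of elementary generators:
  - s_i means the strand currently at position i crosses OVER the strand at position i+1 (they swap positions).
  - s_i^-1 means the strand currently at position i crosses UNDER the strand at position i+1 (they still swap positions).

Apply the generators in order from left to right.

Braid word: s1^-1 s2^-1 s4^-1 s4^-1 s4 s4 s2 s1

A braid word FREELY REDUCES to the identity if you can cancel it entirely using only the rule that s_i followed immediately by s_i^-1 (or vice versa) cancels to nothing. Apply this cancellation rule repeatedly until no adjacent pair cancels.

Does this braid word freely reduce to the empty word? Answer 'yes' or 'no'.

Gen 1 (s1^-1): push. Stack: [s1^-1]
Gen 2 (s2^-1): push. Stack: [s1^-1 s2^-1]
Gen 3 (s4^-1): push. Stack: [s1^-1 s2^-1 s4^-1]
Gen 4 (s4^-1): push. Stack: [s1^-1 s2^-1 s4^-1 s4^-1]
Gen 5 (s4): cancels prior s4^-1. Stack: [s1^-1 s2^-1 s4^-1]
Gen 6 (s4): cancels prior s4^-1. Stack: [s1^-1 s2^-1]
Gen 7 (s2): cancels prior s2^-1. Stack: [s1^-1]
Gen 8 (s1): cancels prior s1^-1. Stack: []
Reduced word: (empty)

Answer: yes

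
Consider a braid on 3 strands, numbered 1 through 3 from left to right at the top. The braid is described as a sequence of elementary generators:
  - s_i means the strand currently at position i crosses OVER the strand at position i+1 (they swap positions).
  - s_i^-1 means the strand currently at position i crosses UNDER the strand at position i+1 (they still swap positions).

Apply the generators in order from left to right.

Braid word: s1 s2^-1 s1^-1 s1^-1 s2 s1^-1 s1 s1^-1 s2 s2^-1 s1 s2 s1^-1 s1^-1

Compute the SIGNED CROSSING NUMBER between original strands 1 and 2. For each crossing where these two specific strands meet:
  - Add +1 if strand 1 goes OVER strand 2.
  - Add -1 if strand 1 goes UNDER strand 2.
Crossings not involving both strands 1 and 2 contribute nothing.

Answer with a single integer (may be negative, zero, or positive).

Gen 1: 1 over 2. Both 1&2? yes. Contrib: +1. Sum: 1
Gen 2: crossing 1x3. Both 1&2? no. Sum: 1
Gen 3: crossing 2x3. Both 1&2? no. Sum: 1
Gen 4: crossing 3x2. Both 1&2? no. Sum: 1
Gen 5: crossing 3x1. Both 1&2? no. Sum: 1
Gen 6: 2 under 1. Both 1&2? yes. Contrib: +1. Sum: 2
Gen 7: 1 over 2. Both 1&2? yes. Contrib: +1. Sum: 3
Gen 8: 2 under 1. Both 1&2? yes. Contrib: +1. Sum: 4
Gen 9: crossing 2x3. Both 1&2? no. Sum: 4
Gen 10: crossing 3x2. Both 1&2? no. Sum: 4
Gen 11: 1 over 2. Both 1&2? yes. Contrib: +1. Sum: 5
Gen 12: crossing 1x3. Both 1&2? no. Sum: 5
Gen 13: crossing 2x3. Both 1&2? no. Sum: 5
Gen 14: crossing 3x2. Both 1&2? no. Sum: 5

Answer: 5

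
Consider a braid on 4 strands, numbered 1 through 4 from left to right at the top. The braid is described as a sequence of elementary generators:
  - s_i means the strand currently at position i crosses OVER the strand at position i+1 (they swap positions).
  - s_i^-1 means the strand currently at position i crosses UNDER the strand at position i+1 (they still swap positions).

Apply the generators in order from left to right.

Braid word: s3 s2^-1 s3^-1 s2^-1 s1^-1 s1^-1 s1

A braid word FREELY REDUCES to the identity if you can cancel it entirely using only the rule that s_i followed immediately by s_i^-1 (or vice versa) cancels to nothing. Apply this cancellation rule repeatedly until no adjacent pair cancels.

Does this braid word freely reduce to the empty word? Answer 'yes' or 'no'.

Answer: no

Derivation:
Gen 1 (s3): push. Stack: [s3]
Gen 2 (s2^-1): push. Stack: [s3 s2^-1]
Gen 3 (s3^-1): push. Stack: [s3 s2^-1 s3^-1]
Gen 4 (s2^-1): push. Stack: [s3 s2^-1 s3^-1 s2^-1]
Gen 5 (s1^-1): push. Stack: [s3 s2^-1 s3^-1 s2^-1 s1^-1]
Gen 6 (s1^-1): push. Stack: [s3 s2^-1 s3^-1 s2^-1 s1^-1 s1^-1]
Gen 7 (s1): cancels prior s1^-1. Stack: [s3 s2^-1 s3^-1 s2^-1 s1^-1]
Reduced word: s3 s2^-1 s3^-1 s2^-1 s1^-1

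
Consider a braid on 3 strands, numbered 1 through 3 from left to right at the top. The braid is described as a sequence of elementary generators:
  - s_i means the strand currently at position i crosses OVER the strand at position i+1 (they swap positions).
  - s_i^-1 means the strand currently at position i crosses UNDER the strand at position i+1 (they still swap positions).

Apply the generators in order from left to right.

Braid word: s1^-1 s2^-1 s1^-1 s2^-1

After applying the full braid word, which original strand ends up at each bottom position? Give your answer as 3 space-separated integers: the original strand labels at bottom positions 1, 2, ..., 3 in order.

Answer: 3 1 2

Derivation:
Gen 1 (s1^-1): strand 1 crosses under strand 2. Perm now: [2 1 3]
Gen 2 (s2^-1): strand 1 crosses under strand 3. Perm now: [2 3 1]
Gen 3 (s1^-1): strand 2 crosses under strand 3. Perm now: [3 2 1]
Gen 4 (s2^-1): strand 2 crosses under strand 1. Perm now: [3 1 2]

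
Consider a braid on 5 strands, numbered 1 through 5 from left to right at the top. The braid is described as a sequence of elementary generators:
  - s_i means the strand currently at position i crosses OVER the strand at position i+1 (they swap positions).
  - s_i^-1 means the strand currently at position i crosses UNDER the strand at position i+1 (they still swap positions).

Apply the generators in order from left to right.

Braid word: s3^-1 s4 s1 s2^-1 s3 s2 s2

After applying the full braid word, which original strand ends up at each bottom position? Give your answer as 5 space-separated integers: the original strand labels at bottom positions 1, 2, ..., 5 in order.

Answer: 2 4 5 1 3

Derivation:
Gen 1 (s3^-1): strand 3 crosses under strand 4. Perm now: [1 2 4 3 5]
Gen 2 (s4): strand 3 crosses over strand 5. Perm now: [1 2 4 5 3]
Gen 3 (s1): strand 1 crosses over strand 2. Perm now: [2 1 4 5 3]
Gen 4 (s2^-1): strand 1 crosses under strand 4. Perm now: [2 4 1 5 3]
Gen 5 (s3): strand 1 crosses over strand 5. Perm now: [2 4 5 1 3]
Gen 6 (s2): strand 4 crosses over strand 5. Perm now: [2 5 4 1 3]
Gen 7 (s2): strand 5 crosses over strand 4. Perm now: [2 4 5 1 3]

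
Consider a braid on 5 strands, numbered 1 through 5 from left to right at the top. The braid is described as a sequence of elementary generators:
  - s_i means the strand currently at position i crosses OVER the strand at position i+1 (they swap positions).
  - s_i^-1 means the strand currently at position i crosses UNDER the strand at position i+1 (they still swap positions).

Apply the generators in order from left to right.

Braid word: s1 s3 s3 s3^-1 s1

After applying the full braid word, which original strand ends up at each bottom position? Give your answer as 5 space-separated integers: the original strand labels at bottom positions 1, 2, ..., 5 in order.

Answer: 1 2 4 3 5

Derivation:
Gen 1 (s1): strand 1 crosses over strand 2. Perm now: [2 1 3 4 5]
Gen 2 (s3): strand 3 crosses over strand 4. Perm now: [2 1 4 3 5]
Gen 3 (s3): strand 4 crosses over strand 3. Perm now: [2 1 3 4 5]
Gen 4 (s3^-1): strand 3 crosses under strand 4. Perm now: [2 1 4 3 5]
Gen 5 (s1): strand 2 crosses over strand 1. Perm now: [1 2 4 3 5]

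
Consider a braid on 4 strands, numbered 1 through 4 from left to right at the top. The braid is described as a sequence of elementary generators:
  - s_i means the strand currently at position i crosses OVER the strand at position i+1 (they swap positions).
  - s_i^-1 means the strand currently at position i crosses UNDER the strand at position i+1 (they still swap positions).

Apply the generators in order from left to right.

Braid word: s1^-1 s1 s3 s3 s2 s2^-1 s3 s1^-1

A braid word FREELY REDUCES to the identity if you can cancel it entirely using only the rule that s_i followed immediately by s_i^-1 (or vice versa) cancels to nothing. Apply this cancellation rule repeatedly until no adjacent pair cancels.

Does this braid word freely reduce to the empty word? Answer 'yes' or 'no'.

Answer: no

Derivation:
Gen 1 (s1^-1): push. Stack: [s1^-1]
Gen 2 (s1): cancels prior s1^-1. Stack: []
Gen 3 (s3): push. Stack: [s3]
Gen 4 (s3): push. Stack: [s3 s3]
Gen 5 (s2): push. Stack: [s3 s3 s2]
Gen 6 (s2^-1): cancels prior s2. Stack: [s3 s3]
Gen 7 (s3): push. Stack: [s3 s3 s3]
Gen 8 (s1^-1): push. Stack: [s3 s3 s3 s1^-1]
Reduced word: s3 s3 s3 s1^-1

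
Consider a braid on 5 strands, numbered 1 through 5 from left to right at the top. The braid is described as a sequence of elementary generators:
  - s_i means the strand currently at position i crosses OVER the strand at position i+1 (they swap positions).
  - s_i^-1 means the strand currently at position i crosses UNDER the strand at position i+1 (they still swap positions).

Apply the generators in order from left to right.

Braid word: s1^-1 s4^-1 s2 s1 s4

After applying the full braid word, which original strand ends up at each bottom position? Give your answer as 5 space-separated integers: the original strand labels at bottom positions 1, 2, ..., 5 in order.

Gen 1 (s1^-1): strand 1 crosses under strand 2. Perm now: [2 1 3 4 5]
Gen 2 (s4^-1): strand 4 crosses under strand 5. Perm now: [2 1 3 5 4]
Gen 3 (s2): strand 1 crosses over strand 3. Perm now: [2 3 1 5 4]
Gen 4 (s1): strand 2 crosses over strand 3. Perm now: [3 2 1 5 4]
Gen 5 (s4): strand 5 crosses over strand 4. Perm now: [3 2 1 4 5]

Answer: 3 2 1 4 5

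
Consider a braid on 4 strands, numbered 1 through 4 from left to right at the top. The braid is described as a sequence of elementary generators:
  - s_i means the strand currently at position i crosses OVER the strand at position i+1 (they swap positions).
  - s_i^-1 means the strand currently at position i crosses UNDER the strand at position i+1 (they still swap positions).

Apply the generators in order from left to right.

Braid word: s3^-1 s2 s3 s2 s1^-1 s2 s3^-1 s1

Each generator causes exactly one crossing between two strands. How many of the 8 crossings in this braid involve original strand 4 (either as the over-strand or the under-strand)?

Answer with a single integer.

Answer: 5

Derivation:
Gen 1: crossing 3x4. Involves strand 4? yes. Count so far: 1
Gen 2: crossing 2x4. Involves strand 4? yes. Count so far: 2
Gen 3: crossing 2x3. Involves strand 4? no. Count so far: 2
Gen 4: crossing 4x3. Involves strand 4? yes. Count so far: 3
Gen 5: crossing 1x3. Involves strand 4? no. Count so far: 3
Gen 6: crossing 1x4. Involves strand 4? yes. Count so far: 4
Gen 7: crossing 1x2. Involves strand 4? no. Count so far: 4
Gen 8: crossing 3x4. Involves strand 4? yes. Count so far: 5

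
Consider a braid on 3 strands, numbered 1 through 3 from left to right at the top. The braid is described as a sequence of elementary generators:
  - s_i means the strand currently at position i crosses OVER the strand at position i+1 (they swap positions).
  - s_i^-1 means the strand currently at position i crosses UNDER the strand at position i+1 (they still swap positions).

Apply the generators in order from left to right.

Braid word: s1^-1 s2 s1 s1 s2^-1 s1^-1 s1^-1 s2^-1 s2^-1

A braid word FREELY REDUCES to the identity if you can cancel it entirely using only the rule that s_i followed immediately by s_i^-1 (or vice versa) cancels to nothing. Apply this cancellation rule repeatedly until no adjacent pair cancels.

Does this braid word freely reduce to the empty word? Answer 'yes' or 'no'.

Gen 1 (s1^-1): push. Stack: [s1^-1]
Gen 2 (s2): push. Stack: [s1^-1 s2]
Gen 3 (s1): push. Stack: [s1^-1 s2 s1]
Gen 4 (s1): push. Stack: [s1^-1 s2 s1 s1]
Gen 5 (s2^-1): push. Stack: [s1^-1 s2 s1 s1 s2^-1]
Gen 6 (s1^-1): push. Stack: [s1^-1 s2 s1 s1 s2^-1 s1^-1]
Gen 7 (s1^-1): push. Stack: [s1^-1 s2 s1 s1 s2^-1 s1^-1 s1^-1]
Gen 8 (s2^-1): push. Stack: [s1^-1 s2 s1 s1 s2^-1 s1^-1 s1^-1 s2^-1]
Gen 9 (s2^-1): push. Stack: [s1^-1 s2 s1 s1 s2^-1 s1^-1 s1^-1 s2^-1 s2^-1]
Reduced word: s1^-1 s2 s1 s1 s2^-1 s1^-1 s1^-1 s2^-1 s2^-1

Answer: no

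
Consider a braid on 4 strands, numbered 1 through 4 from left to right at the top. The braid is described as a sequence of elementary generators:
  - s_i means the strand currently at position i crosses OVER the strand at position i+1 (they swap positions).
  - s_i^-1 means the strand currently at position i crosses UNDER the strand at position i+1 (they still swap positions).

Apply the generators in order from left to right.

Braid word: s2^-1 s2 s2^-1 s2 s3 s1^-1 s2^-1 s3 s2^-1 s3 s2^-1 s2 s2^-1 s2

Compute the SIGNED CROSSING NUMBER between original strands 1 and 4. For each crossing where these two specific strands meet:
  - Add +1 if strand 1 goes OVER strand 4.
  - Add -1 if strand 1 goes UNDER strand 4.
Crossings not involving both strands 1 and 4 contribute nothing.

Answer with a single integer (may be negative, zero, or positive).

Gen 1: crossing 2x3. Both 1&4? no. Sum: 0
Gen 2: crossing 3x2. Both 1&4? no. Sum: 0
Gen 3: crossing 2x3. Both 1&4? no. Sum: 0
Gen 4: crossing 3x2. Both 1&4? no. Sum: 0
Gen 5: crossing 3x4. Both 1&4? no. Sum: 0
Gen 6: crossing 1x2. Both 1&4? no. Sum: 0
Gen 7: 1 under 4. Both 1&4? yes. Contrib: -1. Sum: -1
Gen 8: crossing 1x3. Both 1&4? no. Sum: -1
Gen 9: crossing 4x3. Both 1&4? no. Sum: -1
Gen 10: 4 over 1. Both 1&4? yes. Contrib: -1. Sum: -2
Gen 11: crossing 3x1. Both 1&4? no. Sum: -2
Gen 12: crossing 1x3. Both 1&4? no. Sum: -2
Gen 13: crossing 3x1. Both 1&4? no. Sum: -2
Gen 14: crossing 1x3. Both 1&4? no. Sum: -2

Answer: -2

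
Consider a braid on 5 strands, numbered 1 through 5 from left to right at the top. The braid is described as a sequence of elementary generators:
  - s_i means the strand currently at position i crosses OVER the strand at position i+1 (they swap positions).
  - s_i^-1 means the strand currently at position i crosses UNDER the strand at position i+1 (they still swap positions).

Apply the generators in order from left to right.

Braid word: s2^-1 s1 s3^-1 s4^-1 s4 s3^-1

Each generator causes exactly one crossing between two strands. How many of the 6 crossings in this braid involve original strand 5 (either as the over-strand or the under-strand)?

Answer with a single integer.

Gen 1: crossing 2x3. Involves strand 5? no. Count so far: 0
Gen 2: crossing 1x3. Involves strand 5? no. Count so far: 0
Gen 3: crossing 2x4. Involves strand 5? no. Count so far: 0
Gen 4: crossing 2x5. Involves strand 5? yes. Count so far: 1
Gen 5: crossing 5x2. Involves strand 5? yes. Count so far: 2
Gen 6: crossing 4x2. Involves strand 5? no. Count so far: 2

Answer: 2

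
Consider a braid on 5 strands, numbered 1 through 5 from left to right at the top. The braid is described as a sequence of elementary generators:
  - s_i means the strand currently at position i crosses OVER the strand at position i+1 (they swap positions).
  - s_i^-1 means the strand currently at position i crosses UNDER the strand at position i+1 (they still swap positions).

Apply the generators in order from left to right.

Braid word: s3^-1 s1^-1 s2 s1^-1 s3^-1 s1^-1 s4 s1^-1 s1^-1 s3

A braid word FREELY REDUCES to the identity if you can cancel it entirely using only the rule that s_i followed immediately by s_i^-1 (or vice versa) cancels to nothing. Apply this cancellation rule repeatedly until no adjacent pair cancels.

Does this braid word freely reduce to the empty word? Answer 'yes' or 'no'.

Gen 1 (s3^-1): push. Stack: [s3^-1]
Gen 2 (s1^-1): push. Stack: [s3^-1 s1^-1]
Gen 3 (s2): push. Stack: [s3^-1 s1^-1 s2]
Gen 4 (s1^-1): push. Stack: [s3^-1 s1^-1 s2 s1^-1]
Gen 5 (s3^-1): push. Stack: [s3^-1 s1^-1 s2 s1^-1 s3^-1]
Gen 6 (s1^-1): push. Stack: [s3^-1 s1^-1 s2 s1^-1 s3^-1 s1^-1]
Gen 7 (s4): push. Stack: [s3^-1 s1^-1 s2 s1^-1 s3^-1 s1^-1 s4]
Gen 8 (s1^-1): push. Stack: [s3^-1 s1^-1 s2 s1^-1 s3^-1 s1^-1 s4 s1^-1]
Gen 9 (s1^-1): push. Stack: [s3^-1 s1^-1 s2 s1^-1 s3^-1 s1^-1 s4 s1^-1 s1^-1]
Gen 10 (s3): push. Stack: [s3^-1 s1^-1 s2 s1^-1 s3^-1 s1^-1 s4 s1^-1 s1^-1 s3]
Reduced word: s3^-1 s1^-1 s2 s1^-1 s3^-1 s1^-1 s4 s1^-1 s1^-1 s3

Answer: no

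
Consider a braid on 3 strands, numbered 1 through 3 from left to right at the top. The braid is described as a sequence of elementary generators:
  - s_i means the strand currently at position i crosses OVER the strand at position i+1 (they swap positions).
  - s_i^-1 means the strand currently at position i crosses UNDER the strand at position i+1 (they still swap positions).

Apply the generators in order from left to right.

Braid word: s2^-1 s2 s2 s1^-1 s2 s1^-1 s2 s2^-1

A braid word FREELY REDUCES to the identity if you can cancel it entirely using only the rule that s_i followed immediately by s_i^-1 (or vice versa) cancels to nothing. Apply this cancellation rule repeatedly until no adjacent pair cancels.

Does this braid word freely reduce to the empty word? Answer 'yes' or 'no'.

Gen 1 (s2^-1): push. Stack: [s2^-1]
Gen 2 (s2): cancels prior s2^-1. Stack: []
Gen 3 (s2): push. Stack: [s2]
Gen 4 (s1^-1): push. Stack: [s2 s1^-1]
Gen 5 (s2): push. Stack: [s2 s1^-1 s2]
Gen 6 (s1^-1): push. Stack: [s2 s1^-1 s2 s1^-1]
Gen 7 (s2): push. Stack: [s2 s1^-1 s2 s1^-1 s2]
Gen 8 (s2^-1): cancels prior s2. Stack: [s2 s1^-1 s2 s1^-1]
Reduced word: s2 s1^-1 s2 s1^-1

Answer: no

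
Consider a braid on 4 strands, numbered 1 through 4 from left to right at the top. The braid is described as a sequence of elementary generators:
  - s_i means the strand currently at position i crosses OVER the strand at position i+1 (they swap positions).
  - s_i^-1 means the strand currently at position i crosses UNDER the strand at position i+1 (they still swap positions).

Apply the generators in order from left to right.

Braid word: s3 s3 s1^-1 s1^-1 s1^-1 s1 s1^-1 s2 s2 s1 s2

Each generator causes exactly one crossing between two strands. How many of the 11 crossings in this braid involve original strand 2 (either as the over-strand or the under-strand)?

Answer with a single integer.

Answer: 7

Derivation:
Gen 1: crossing 3x4. Involves strand 2? no. Count so far: 0
Gen 2: crossing 4x3. Involves strand 2? no. Count so far: 0
Gen 3: crossing 1x2. Involves strand 2? yes. Count so far: 1
Gen 4: crossing 2x1. Involves strand 2? yes. Count so far: 2
Gen 5: crossing 1x2. Involves strand 2? yes. Count so far: 3
Gen 6: crossing 2x1. Involves strand 2? yes. Count so far: 4
Gen 7: crossing 1x2. Involves strand 2? yes. Count so far: 5
Gen 8: crossing 1x3. Involves strand 2? no. Count so far: 5
Gen 9: crossing 3x1. Involves strand 2? no. Count so far: 5
Gen 10: crossing 2x1. Involves strand 2? yes. Count so far: 6
Gen 11: crossing 2x3. Involves strand 2? yes. Count so far: 7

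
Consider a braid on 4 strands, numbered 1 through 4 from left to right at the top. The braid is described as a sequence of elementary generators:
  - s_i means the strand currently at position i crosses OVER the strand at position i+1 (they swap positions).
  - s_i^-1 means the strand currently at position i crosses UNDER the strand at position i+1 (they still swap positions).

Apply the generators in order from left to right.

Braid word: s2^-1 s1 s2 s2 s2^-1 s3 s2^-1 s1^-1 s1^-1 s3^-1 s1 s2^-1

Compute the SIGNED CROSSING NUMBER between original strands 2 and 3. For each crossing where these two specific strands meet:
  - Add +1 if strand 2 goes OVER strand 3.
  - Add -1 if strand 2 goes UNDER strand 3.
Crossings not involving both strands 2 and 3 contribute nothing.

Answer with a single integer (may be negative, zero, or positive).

Gen 1: 2 under 3. Both 2&3? yes. Contrib: -1. Sum: -1
Gen 2: crossing 1x3. Both 2&3? no. Sum: -1
Gen 3: crossing 1x2. Both 2&3? no. Sum: -1
Gen 4: crossing 2x1. Both 2&3? no. Sum: -1
Gen 5: crossing 1x2. Both 2&3? no. Sum: -1
Gen 6: crossing 1x4. Both 2&3? no. Sum: -1
Gen 7: crossing 2x4. Both 2&3? no. Sum: -1
Gen 8: crossing 3x4. Both 2&3? no. Sum: -1
Gen 9: crossing 4x3. Both 2&3? no. Sum: -1
Gen 10: crossing 2x1. Both 2&3? no. Sum: -1
Gen 11: crossing 3x4. Both 2&3? no. Sum: -1
Gen 12: crossing 3x1. Both 2&3? no. Sum: -1

Answer: -1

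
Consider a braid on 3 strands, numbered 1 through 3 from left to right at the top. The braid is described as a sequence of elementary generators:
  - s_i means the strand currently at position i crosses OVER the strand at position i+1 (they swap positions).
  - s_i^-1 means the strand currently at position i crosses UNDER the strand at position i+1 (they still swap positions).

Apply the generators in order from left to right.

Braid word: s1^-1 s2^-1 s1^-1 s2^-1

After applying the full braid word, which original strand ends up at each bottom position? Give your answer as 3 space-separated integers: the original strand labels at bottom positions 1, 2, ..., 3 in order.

Gen 1 (s1^-1): strand 1 crosses under strand 2. Perm now: [2 1 3]
Gen 2 (s2^-1): strand 1 crosses under strand 3. Perm now: [2 3 1]
Gen 3 (s1^-1): strand 2 crosses under strand 3. Perm now: [3 2 1]
Gen 4 (s2^-1): strand 2 crosses under strand 1. Perm now: [3 1 2]

Answer: 3 1 2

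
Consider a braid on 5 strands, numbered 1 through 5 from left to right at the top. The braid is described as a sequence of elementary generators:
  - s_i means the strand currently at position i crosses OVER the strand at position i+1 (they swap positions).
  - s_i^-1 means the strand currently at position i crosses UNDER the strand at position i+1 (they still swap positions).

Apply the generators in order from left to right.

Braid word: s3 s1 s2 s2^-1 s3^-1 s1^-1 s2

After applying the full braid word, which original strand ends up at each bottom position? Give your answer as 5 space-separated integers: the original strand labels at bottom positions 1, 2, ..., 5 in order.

Answer: 1 3 2 4 5

Derivation:
Gen 1 (s3): strand 3 crosses over strand 4. Perm now: [1 2 4 3 5]
Gen 2 (s1): strand 1 crosses over strand 2. Perm now: [2 1 4 3 5]
Gen 3 (s2): strand 1 crosses over strand 4. Perm now: [2 4 1 3 5]
Gen 4 (s2^-1): strand 4 crosses under strand 1. Perm now: [2 1 4 3 5]
Gen 5 (s3^-1): strand 4 crosses under strand 3. Perm now: [2 1 3 4 5]
Gen 6 (s1^-1): strand 2 crosses under strand 1. Perm now: [1 2 3 4 5]
Gen 7 (s2): strand 2 crosses over strand 3. Perm now: [1 3 2 4 5]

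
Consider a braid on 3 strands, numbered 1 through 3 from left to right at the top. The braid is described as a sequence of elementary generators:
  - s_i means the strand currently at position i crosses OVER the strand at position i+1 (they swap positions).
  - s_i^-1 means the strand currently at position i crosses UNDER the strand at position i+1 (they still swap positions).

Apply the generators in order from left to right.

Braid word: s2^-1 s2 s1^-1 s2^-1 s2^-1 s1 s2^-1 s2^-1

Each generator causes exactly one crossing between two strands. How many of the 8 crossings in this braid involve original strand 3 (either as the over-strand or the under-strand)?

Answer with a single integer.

Answer: 6

Derivation:
Gen 1: crossing 2x3. Involves strand 3? yes. Count so far: 1
Gen 2: crossing 3x2. Involves strand 3? yes. Count so far: 2
Gen 3: crossing 1x2. Involves strand 3? no. Count so far: 2
Gen 4: crossing 1x3. Involves strand 3? yes. Count so far: 3
Gen 5: crossing 3x1. Involves strand 3? yes. Count so far: 4
Gen 6: crossing 2x1. Involves strand 3? no. Count so far: 4
Gen 7: crossing 2x3. Involves strand 3? yes. Count so far: 5
Gen 8: crossing 3x2. Involves strand 3? yes. Count so far: 6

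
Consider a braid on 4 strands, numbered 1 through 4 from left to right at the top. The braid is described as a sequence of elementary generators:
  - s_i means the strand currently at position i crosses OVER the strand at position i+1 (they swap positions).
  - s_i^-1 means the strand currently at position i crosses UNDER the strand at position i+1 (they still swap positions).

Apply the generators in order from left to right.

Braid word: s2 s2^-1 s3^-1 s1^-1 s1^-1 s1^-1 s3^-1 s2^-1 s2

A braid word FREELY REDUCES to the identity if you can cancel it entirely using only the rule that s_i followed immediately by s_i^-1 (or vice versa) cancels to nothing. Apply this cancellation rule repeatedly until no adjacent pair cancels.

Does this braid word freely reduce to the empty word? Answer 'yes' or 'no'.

Answer: no

Derivation:
Gen 1 (s2): push. Stack: [s2]
Gen 2 (s2^-1): cancels prior s2. Stack: []
Gen 3 (s3^-1): push. Stack: [s3^-1]
Gen 4 (s1^-1): push. Stack: [s3^-1 s1^-1]
Gen 5 (s1^-1): push. Stack: [s3^-1 s1^-1 s1^-1]
Gen 6 (s1^-1): push. Stack: [s3^-1 s1^-1 s1^-1 s1^-1]
Gen 7 (s3^-1): push. Stack: [s3^-1 s1^-1 s1^-1 s1^-1 s3^-1]
Gen 8 (s2^-1): push. Stack: [s3^-1 s1^-1 s1^-1 s1^-1 s3^-1 s2^-1]
Gen 9 (s2): cancels prior s2^-1. Stack: [s3^-1 s1^-1 s1^-1 s1^-1 s3^-1]
Reduced word: s3^-1 s1^-1 s1^-1 s1^-1 s3^-1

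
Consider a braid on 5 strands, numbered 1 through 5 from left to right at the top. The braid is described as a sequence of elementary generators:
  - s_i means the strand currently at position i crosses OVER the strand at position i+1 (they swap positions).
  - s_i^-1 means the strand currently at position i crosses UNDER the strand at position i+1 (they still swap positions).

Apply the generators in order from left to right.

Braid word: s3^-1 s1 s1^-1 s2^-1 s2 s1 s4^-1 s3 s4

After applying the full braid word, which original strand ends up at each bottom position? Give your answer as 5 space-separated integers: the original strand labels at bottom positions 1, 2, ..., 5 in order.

Gen 1 (s3^-1): strand 3 crosses under strand 4. Perm now: [1 2 4 3 5]
Gen 2 (s1): strand 1 crosses over strand 2. Perm now: [2 1 4 3 5]
Gen 3 (s1^-1): strand 2 crosses under strand 1. Perm now: [1 2 4 3 5]
Gen 4 (s2^-1): strand 2 crosses under strand 4. Perm now: [1 4 2 3 5]
Gen 5 (s2): strand 4 crosses over strand 2. Perm now: [1 2 4 3 5]
Gen 6 (s1): strand 1 crosses over strand 2. Perm now: [2 1 4 3 5]
Gen 7 (s4^-1): strand 3 crosses under strand 5. Perm now: [2 1 4 5 3]
Gen 8 (s3): strand 4 crosses over strand 5. Perm now: [2 1 5 4 3]
Gen 9 (s4): strand 4 crosses over strand 3. Perm now: [2 1 5 3 4]

Answer: 2 1 5 3 4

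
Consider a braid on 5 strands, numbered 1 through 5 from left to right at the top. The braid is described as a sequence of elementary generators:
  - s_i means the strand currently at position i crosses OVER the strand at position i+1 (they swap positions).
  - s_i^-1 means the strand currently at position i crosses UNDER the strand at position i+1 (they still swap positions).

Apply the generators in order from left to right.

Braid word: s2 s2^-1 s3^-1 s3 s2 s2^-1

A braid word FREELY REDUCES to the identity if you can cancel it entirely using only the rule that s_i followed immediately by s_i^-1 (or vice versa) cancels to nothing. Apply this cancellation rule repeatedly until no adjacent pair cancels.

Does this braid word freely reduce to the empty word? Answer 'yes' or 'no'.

Answer: yes

Derivation:
Gen 1 (s2): push. Stack: [s2]
Gen 2 (s2^-1): cancels prior s2. Stack: []
Gen 3 (s3^-1): push. Stack: [s3^-1]
Gen 4 (s3): cancels prior s3^-1. Stack: []
Gen 5 (s2): push. Stack: [s2]
Gen 6 (s2^-1): cancels prior s2. Stack: []
Reduced word: (empty)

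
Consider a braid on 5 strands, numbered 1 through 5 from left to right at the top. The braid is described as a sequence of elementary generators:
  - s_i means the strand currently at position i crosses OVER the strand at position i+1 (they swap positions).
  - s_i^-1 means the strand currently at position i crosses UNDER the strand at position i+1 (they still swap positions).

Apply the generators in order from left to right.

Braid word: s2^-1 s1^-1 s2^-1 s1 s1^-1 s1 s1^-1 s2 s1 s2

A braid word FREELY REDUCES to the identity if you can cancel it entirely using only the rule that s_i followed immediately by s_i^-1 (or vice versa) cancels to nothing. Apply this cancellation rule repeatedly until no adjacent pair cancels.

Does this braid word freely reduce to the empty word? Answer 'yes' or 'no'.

Gen 1 (s2^-1): push. Stack: [s2^-1]
Gen 2 (s1^-1): push. Stack: [s2^-1 s1^-1]
Gen 3 (s2^-1): push. Stack: [s2^-1 s1^-1 s2^-1]
Gen 4 (s1): push. Stack: [s2^-1 s1^-1 s2^-1 s1]
Gen 5 (s1^-1): cancels prior s1. Stack: [s2^-1 s1^-1 s2^-1]
Gen 6 (s1): push. Stack: [s2^-1 s1^-1 s2^-1 s1]
Gen 7 (s1^-1): cancels prior s1. Stack: [s2^-1 s1^-1 s2^-1]
Gen 8 (s2): cancels prior s2^-1. Stack: [s2^-1 s1^-1]
Gen 9 (s1): cancels prior s1^-1. Stack: [s2^-1]
Gen 10 (s2): cancels prior s2^-1. Stack: []
Reduced word: (empty)

Answer: yes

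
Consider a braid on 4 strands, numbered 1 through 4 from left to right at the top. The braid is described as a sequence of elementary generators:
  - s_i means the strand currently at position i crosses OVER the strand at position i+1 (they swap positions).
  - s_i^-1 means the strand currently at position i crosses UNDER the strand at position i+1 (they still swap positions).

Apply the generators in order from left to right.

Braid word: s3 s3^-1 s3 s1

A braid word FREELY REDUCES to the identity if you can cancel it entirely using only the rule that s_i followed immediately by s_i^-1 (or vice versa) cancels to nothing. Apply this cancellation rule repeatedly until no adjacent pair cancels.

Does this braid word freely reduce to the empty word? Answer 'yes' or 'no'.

Answer: no

Derivation:
Gen 1 (s3): push. Stack: [s3]
Gen 2 (s3^-1): cancels prior s3. Stack: []
Gen 3 (s3): push. Stack: [s3]
Gen 4 (s1): push. Stack: [s3 s1]
Reduced word: s3 s1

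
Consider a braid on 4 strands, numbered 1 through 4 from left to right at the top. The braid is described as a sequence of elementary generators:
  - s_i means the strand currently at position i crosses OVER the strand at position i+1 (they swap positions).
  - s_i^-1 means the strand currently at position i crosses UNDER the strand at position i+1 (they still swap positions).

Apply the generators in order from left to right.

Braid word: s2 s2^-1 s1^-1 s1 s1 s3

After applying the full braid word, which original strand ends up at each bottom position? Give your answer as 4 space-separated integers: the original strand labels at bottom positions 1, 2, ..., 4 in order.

Answer: 2 1 4 3

Derivation:
Gen 1 (s2): strand 2 crosses over strand 3. Perm now: [1 3 2 4]
Gen 2 (s2^-1): strand 3 crosses under strand 2. Perm now: [1 2 3 4]
Gen 3 (s1^-1): strand 1 crosses under strand 2. Perm now: [2 1 3 4]
Gen 4 (s1): strand 2 crosses over strand 1. Perm now: [1 2 3 4]
Gen 5 (s1): strand 1 crosses over strand 2. Perm now: [2 1 3 4]
Gen 6 (s3): strand 3 crosses over strand 4. Perm now: [2 1 4 3]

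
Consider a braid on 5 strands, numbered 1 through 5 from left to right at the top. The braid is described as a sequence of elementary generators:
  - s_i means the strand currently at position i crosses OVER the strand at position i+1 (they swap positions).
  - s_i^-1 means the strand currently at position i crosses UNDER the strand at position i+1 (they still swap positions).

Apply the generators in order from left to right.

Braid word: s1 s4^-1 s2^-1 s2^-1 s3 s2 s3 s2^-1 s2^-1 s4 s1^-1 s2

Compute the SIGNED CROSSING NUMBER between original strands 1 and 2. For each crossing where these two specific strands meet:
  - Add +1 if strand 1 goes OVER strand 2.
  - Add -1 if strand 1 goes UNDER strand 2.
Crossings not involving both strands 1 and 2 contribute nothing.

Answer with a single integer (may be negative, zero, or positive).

Gen 1: 1 over 2. Both 1&2? yes. Contrib: +1. Sum: 1
Gen 2: crossing 4x5. Both 1&2? no. Sum: 1
Gen 3: crossing 1x3. Both 1&2? no. Sum: 1
Gen 4: crossing 3x1. Both 1&2? no. Sum: 1
Gen 5: crossing 3x5. Both 1&2? no. Sum: 1
Gen 6: crossing 1x5. Both 1&2? no. Sum: 1
Gen 7: crossing 1x3. Both 1&2? no. Sum: 1
Gen 8: crossing 5x3. Both 1&2? no. Sum: 1
Gen 9: crossing 3x5. Both 1&2? no. Sum: 1
Gen 10: crossing 1x4. Both 1&2? no. Sum: 1
Gen 11: crossing 2x5. Both 1&2? no. Sum: 1
Gen 12: crossing 2x3. Both 1&2? no. Sum: 1

Answer: 1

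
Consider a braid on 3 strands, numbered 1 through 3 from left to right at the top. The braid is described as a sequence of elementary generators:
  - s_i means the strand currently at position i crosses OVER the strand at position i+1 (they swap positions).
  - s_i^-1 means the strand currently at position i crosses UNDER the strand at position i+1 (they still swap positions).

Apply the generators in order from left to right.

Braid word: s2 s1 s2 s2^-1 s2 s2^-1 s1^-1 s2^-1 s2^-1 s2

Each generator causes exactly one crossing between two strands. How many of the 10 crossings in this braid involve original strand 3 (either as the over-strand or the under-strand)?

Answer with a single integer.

Gen 1: crossing 2x3. Involves strand 3? yes. Count so far: 1
Gen 2: crossing 1x3. Involves strand 3? yes. Count so far: 2
Gen 3: crossing 1x2. Involves strand 3? no. Count so far: 2
Gen 4: crossing 2x1. Involves strand 3? no. Count so far: 2
Gen 5: crossing 1x2. Involves strand 3? no. Count so far: 2
Gen 6: crossing 2x1. Involves strand 3? no. Count so far: 2
Gen 7: crossing 3x1. Involves strand 3? yes. Count so far: 3
Gen 8: crossing 3x2. Involves strand 3? yes. Count so far: 4
Gen 9: crossing 2x3. Involves strand 3? yes. Count so far: 5
Gen 10: crossing 3x2. Involves strand 3? yes. Count so far: 6

Answer: 6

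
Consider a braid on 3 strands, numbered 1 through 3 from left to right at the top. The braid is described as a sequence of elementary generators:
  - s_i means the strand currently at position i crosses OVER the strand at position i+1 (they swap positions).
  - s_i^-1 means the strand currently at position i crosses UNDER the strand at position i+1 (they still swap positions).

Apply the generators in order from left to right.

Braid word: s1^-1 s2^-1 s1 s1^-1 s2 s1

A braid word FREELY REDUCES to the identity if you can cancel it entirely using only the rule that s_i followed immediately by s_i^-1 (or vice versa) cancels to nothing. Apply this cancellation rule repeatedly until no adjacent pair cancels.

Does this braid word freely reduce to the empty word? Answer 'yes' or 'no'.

Answer: yes

Derivation:
Gen 1 (s1^-1): push. Stack: [s1^-1]
Gen 2 (s2^-1): push. Stack: [s1^-1 s2^-1]
Gen 3 (s1): push. Stack: [s1^-1 s2^-1 s1]
Gen 4 (s1^-1): cancels prior s1. Stack: [s1^-1 s2^-1]
Gen 5 (s2): cancels prior s2^-1. Stack: [s1^-1]
Gen 6 (s1): cancels prior s1^-1. Stack: []
Reduced word: (empty)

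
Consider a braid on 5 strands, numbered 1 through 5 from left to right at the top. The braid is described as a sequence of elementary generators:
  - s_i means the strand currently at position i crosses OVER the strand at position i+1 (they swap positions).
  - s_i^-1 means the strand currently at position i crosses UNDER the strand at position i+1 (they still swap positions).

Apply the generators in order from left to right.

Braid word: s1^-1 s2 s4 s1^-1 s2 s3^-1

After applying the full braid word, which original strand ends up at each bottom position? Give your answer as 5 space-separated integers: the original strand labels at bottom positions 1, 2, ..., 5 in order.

Answer: 3 1 5 2 4

Derivation:
Gen 1 (s1^-1): strand 1 crosses under strand 2. Perm now: [2 1 3 4 5]
Gen 2 (s2): strand 1 crosses over strand 3. Perm now: [2 3 1 4 5]
Gen 3 (s4): strand 4 crosses over strand 5. Perm now: [2 3 1 5 4]
Gen 4 (s1^-1): strand 2 crosses under strand 3. Perm now: [3 2 1 5 4]
Gen 5 (s2): strand 2 crosses over strand 1. Perm now: [3 1 2 5 4]
Gen 6 (s3^-1): strand 2 crosses under strand 5. Perm now: [3 1 5 2 4]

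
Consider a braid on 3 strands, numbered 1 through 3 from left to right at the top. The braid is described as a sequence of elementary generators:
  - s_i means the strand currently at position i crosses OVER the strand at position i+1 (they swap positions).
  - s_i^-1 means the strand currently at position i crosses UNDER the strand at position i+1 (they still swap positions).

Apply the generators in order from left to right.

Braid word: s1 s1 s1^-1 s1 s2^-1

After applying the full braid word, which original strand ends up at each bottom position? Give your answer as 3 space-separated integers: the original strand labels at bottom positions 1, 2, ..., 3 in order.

Answer: 1 3 2

Derivation:
Gen 1 (s1): strand 1 crosses over strand 2. Perm now: [2 1 3]
Gen 2 (s1): strand 2 crosses over strand 1. Perm now: [1 2 3]
Gen 3 (s1^-1): strand 1 crosses under strand 2. Perm now: [2 1 3]
Gen 4 (s1): strand 2 crosses over strand 1. Perm now: [1 2 3]
Gen 5 (s2^-1): strand 2 crosses under strand 3. Perm now: [1 3 2]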